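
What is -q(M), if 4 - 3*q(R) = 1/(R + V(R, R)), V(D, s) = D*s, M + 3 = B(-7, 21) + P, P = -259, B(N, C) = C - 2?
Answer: -235223/176418 ≈ -1.3333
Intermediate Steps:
B(N, C) = -2 + C
M = -243 (M = -3 + ((-2 + 21) - 259) = -3 + (19 - 259) = -3 - 240 = -243)
q(R) = 4/3 - 1/(3*(R + R²)) (q(R) = 4/3 - 1/(3*(R + R*R)) = 4/3 - 1/(3*(R + R²)))
-q(M) = -(-1 + 4*(-243) + 4*(-243)²)/(3*(-243)*(1 - 243)) = -(-1)*(-1 - 972 + 4*59049)/(3*243*(-242)) = -(-1)*(-1)*(-1 - 972 + 236196)/(3*243*242) = -(-1)*(-1)*235223/(3*243*242) = -1*235223/176418 = -235223/176418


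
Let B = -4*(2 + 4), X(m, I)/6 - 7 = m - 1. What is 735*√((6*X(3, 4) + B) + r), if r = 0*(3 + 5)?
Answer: 7350*√3 ≈ 12731.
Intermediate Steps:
X(m, I) = 36 + 6*m (X(m, I) = 42 + 6*(m - 1) = 42 + 6*(-1 + m) = 42 + (-6 + 6*m) = 36 + 6*m)
B = -24 (B = -4*6 = -24)
r = 0 (r = 0*8 = 0)
735*√((6*X(3, 4) + B) + r) = 735*√((6*(36 + 6*3) - 24) + 0) = 735*√((6*(36 + 18) - 24) + 0) = 735*√((6*54 - 24) + 0) = 735*√((324 - 24) + 0) = 735*√(300 + 0) = 735*√300 = 735*(10*√3) = 7350*√3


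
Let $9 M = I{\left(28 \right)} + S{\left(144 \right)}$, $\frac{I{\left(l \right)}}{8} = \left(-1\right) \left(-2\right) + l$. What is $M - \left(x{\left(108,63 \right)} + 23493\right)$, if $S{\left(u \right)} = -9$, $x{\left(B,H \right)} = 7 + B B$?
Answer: $- \frac{105415}{3} \approx -35138.0$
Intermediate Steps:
$I{\left(l \right)} = 16 + 8 l$ ($I{\left(l \right)} = 8 \left(\left(-1\right) \left(-2\right) + l\right) = 8 \left(2 + l\right) = 16 + 8 l$)
$x{\left(B,H \right)} = 7 + B^{2}$
$M = \frac{77}{3}$ ($M = \frac{\left(16 + 8 \cdot 28\right) - 9}{9} = \frac{\left(16 + 224\right) - 9}{9} = \frac{240 - 9}{9} = \frac{1}{9} \cdot 231 = \frac{77}{3} \approx 25.667$)
$M - \left(x{\left(108,63 \right)} + 23493\right) = \frac{77}{3} - \left(\left(7 + 108^{2}\right) + 23493\right) = \frac{77}{3} - \left(\left(7 + 11664\right) + 23493\right) = \frac{77}{3} - \left(11671 + 23493\right) = \frac{77}{3} - 35164 = - \frac{105415}{3}$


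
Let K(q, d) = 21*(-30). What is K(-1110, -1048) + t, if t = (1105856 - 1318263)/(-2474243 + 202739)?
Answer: -1430835113/2271504 ≈ -629.91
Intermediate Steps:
K(q, d) = -630
t = 212407/2271504 (t = -212407/(-2271504) = -212407*(-1/2271504) = 212407/2271504 ≈ 0.093509)
K(-1110, -1048) + t = -630 + 212407/2271504 = -1430835113/2271504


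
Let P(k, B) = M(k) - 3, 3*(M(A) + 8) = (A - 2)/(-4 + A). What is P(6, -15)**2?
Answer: 961/9 ≈ 106.78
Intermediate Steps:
M(A) = -8 + (-2 + A)/(3*(-4 + A)) (M(A) = -8 + ((A - 2)/(-4 + A))/3 = -8 + ((-2 + A)/(-4 + A))/3 = -8 + (-2 + A)/(3*(-4 + A)))
P(k, B) = -3 + (94 - 23*k)/(3*(-4 + k)) (P(k, B) = (94 - 23*k)/(3*(-4 + k)) - 3 = -3 + (94 - 23*k)/(3*(-4 + k)))
P(6, -15)**2 = (2*(65 - 16*6)/(3*(-4 + 6)))**2 = ((2/3)*(65 - 96)/2)**2 = ((2/3)*(1/2)*(-31))**2 = (-31/3)**2 = 961/9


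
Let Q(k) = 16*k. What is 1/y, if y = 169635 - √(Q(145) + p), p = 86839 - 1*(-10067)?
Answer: 169635/28775933999 + √99226/28775933999 ≈ 5.9060e-6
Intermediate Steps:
p = 96906 (p = 86839 + 10067 = 96906)
y = 169635 - √99226 (y = 169635 - √(16*145 + 96906) = 169635 - √(2320 + 96906) = 169635 - √99226 ≈ 1.6932e+5)
1/y = 1/(169635 - √99226)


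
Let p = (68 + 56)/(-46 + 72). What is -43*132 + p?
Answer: -73726/13 ≈ -5671.2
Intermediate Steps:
p = 62/13 (p = 124/26 = 124*(1/26) = 62/13 ≈ 4.7692)
-43*132 + p = -43*132 + 62/13 = -5676 + 62/13 = -73726/13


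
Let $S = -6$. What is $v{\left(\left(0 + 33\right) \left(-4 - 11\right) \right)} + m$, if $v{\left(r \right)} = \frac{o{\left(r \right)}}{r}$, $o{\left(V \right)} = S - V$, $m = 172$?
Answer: $\frac{28217}{165} \approx 171.01$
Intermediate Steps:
$o{\left(V \right)} = -6 - V$
$v{\left(r \right)} = \frac{-6 - r}{r}$
$v{\left(\left(0 + 33\right) \left(-4 - 11\right) \right)} + m = \frac{-6 - \left(0 + 33\right) \left(-4 - 11\right)}{\left(0 + 33\right) \left(-4 - 11\right)} + 172 = \frac{-6 - 33 \left(-15\right)}{33 \left(-15\right)} + 172 = \frac{-6 - -495}{-495} + 172 = - \frac{-6 + 495}{495} + 172 = \left(- \frac{1}{495}\right) 489 + 172 = - \frac{163}{165} + 172 = \frac{28217}{165}$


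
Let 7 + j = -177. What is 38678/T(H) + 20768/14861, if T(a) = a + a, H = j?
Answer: -25779597/248584 ≈ -103.71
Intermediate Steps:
j = -184 (j = -7 - 177 = -184)
H = -184
T(a) = 2*a
38678/T(H) + 20768/14861 = 38678/((2*(-184))) + 20768/14861 = 38678/(-368) + 20768*(1/14861) = 38678*(-1/368) + 1888/1351 = -19339/184 + 1888/1351 = -25779597/248584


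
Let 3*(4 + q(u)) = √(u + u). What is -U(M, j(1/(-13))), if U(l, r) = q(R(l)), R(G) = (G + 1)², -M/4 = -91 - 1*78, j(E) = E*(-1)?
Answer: 4 - 677*√2/3 ≈ -315.14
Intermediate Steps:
j(E) = -E
M = 676 (M = -4*(-91 - 1*78) = -4*(-91 - 78) = -4*(-169) = 676)
R(G) = (1 + G)²
q(u) = -4 + √2*√u/3 (q(u) = -4 + √(u + u)/3 = -4 + √(2*u)/3 = -4 + (√2*√u)/3 = -4 + √2*√u/3)
U(l, r) = -4 + √2*√((1 + l)²)/3
-U(M, j(1/(-13))) = -(-4 + √2*√((1 + 676)²)/3) = -(-4 + √2*√(677²)/3) = -(-4 + √2*√458329/3) = -(-4 + (⅓)*√2*677) = -(-4 + 677*√2/3) = 4 - 677*√2/3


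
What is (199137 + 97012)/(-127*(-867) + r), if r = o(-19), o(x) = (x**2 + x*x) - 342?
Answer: 296149/110489 ≈ 2.6803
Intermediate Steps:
o(x) = -342 + 2*x**2 (o(x) = (x**2 + x**2) - 342 = 2*x**2 - 342 = -342 + 2*x**2)
r = 380 (r = -342 + 2*(-19)**2 = -342 + 2*361 = -342 + 722 = 380)
(199137 + 97012)/(-127*(-867) + r) = (199137 + 97012)/(-127*(-867) + 380) = 296149/(110109 + 380) = 296149/110489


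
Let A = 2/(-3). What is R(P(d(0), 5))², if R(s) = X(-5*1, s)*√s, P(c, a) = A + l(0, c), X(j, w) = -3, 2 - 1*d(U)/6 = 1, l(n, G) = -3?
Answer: -33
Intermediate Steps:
A = -⅔ (A = 2*(-⅓) = -⅔ ≈ -0.66667)
d(U) = 6 (d(U) = 12 - 6*1 = 12 - 6 = 6)
P(c, a) = -11/3 (P(c, a) = -⅔ - 3 = -11/3)
R(s) = -3*√s
R(P(d(0), 5))² = (-I*√33)² = -33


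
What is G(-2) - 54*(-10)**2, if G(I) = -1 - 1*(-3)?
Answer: -5398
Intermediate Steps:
G(I) = 2 (G(I) = -1 + 3 = 2)
G(-2) - 54*(-10)**2 = 2 - 54*(-10)**2 = 2 - 54*100 = 2 - 5400 = -5398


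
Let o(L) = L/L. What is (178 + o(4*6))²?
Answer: 32041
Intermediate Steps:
o(L) = 1
(178 + o(4*6))² = (178 + 1)² = 179² = 32041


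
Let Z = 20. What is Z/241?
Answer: 20/241 ≈ 0.082988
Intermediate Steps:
Z/241 = 20/241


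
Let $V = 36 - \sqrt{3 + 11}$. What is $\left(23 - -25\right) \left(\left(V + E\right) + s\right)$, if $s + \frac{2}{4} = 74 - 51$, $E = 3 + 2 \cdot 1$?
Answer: $3048 - 48 \sqrt{14} \approx 2868.4$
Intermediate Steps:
$E = 5$ ($E = 3 + 2 = 5$)
$s = \frac{45}{2}$ ($s = - \frac{1}{2} + \left(74 - 51\right) = - \frac{1}{2} + 23 = \frac{45}{2} \approx 22.5$)
$V = 36 - \sqrt{14} \approx 32.258$
$\left(23 - -25\right) \left(\left(V + E\right) + s\right) = \left(23 - -25\right) \left(\left(\left(36 - \sqrt{14}\right) + 5\right) + \frac{45}{2}\right) = \left(23 + 25\right) \left(\left(41 - \sqrt{14}\right) + \frac{45}{2}\right) = 48 \left(\frac{127}{2} - \sqrt{14}\right) = 3048 - 48 \sqrt{14}$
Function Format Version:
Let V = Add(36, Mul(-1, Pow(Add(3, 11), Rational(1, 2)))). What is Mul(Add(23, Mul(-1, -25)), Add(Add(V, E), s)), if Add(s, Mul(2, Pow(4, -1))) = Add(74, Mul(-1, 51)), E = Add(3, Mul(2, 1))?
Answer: Add(3048, Mul(-48, Pow(14, Rational(1, 2)))) ≈ 2868.4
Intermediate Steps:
E = 5 (E = Add(3, 2) = 5)
s = Rational(45, 2) (s = Add(Rational(-1, 2), Add(74, Mul(-1, 51))) = Add(Rational(-1, 2), Add(74, -51)) = Add(Rational(-1, 2), 23) = Rational(45, 2) ≈ 22.500)
V = Add(36, Mul(-1, Pow(14, Rational(1, 2)))) ≈ 32.258
Mul(Add(23, Mul(-1, -25)), Add(Add(V, E), s)) = Mul(Add(23, Mul(-1, -25)), Add(Add(Add(36, Mul(-1, Pow(14, Rational(1, 2)))), 5), Rational(45, 2))) = Mul(Add(23, 25), Add(Add(41, Mul(-1, Pow(14, Rational(1, 2)))), Rational(45, 2))) = Mul(48, Add(Rational(127, 2), Mul(-1, Pow(14, Rational(1, 2))))) = Add(3048, Mul(-48, Pow(14, Rational(1, 2))))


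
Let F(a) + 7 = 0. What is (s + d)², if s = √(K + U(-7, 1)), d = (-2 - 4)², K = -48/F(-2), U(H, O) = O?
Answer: (252 + √385)²/49 ≈ 1505.7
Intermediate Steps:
F(a) = -7 (F(a) = -7 + 0 = -7)
K = 48/7 (K = -48/(-7) = -48*(-⅐) = 48/7 ≈ 6.8571)
d = 36 (d = (-6)² = 36)
s = √385/7 (s = √(48/7 + 1) = √(55/7) = √385/7 ≈ 2.8031)
(s + d)² = (√385/7 + 36)² = (36 + √385/7)²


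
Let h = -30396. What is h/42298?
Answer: -15198/21149 ≈ -0.71862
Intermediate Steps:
h/42298 = -30396/42298 = -30396*1/42298 = -15198/21149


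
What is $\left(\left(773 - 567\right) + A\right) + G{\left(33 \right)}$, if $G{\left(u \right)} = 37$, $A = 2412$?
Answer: $2655$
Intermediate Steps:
$\left(\left(773 - 567\right) + A\right) + G{\left(33 \right)} = \left(\left(773 - 567\right) + 2412\right) + 37 = \left(206 + 2412\right) + 37 = 2618 + 37 = 2655$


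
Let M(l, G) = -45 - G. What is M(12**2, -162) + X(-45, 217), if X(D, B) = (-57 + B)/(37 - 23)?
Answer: 899/7 ≈ 128.43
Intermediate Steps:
X(D, B) = -57/14 + B/14 (X(D, B) = (-57 + B)/14 = (-57 + B)*(1/14) = -57/14 + B/14)
M(12**2, -162) + X(-45, 217) = (-45 - 1*(-162)) + (-57/14 + (1/14)*217) = (-45 + 162) + (-57/14 + 31/2) = 117 + 80/7 = 899/7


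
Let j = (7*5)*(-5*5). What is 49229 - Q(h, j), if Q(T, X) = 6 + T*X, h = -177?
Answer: -105652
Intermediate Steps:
j = -875 (j = 35*(-25) = -875)
49229 - Q(h, j) = 49229 - (6 - 177*(-875)) = 49229 - (6 + 154875) = 49229 - 1*154881 = 49229 - 154881 = -105652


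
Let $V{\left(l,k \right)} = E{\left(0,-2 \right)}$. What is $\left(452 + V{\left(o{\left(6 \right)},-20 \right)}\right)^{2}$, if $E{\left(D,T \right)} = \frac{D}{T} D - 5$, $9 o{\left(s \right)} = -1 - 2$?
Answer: $199809$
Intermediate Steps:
$o{\left(s \right)} = - \frac{1}{3}$ ($o{\left(s \right)} = \frac{-1 - 2}{9} = \frac{1}{9} \left(-3\right) = - \frac{1}{3}$)
$E{\left(D,T \right)} = -5 + \frac{D^{2}}{T}$ ($E{\left(D,T \right)} = \frac{D^{2}}{T} - 5 = -5 + \frac{D^{2}}{T}$)
$V{\left(l,k \right)} = -5$ ($V{\left(l,k \right)} = -5 + \frac{0^{2}}{-2} = -5 + 0 \left(- \frac{1}{2}\right) = -5 + 0 = -5$)
$\left(452 + V{\left(o{\left(6 \right)},-20 \right)}\right)^{2} = \left(452 - 5\right)^{2} = 447^{2} = 199809$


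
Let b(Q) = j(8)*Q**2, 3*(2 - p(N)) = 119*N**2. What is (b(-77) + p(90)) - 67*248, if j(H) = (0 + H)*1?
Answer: -290482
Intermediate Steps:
j(H) = H (j(H) = H*1 = H)
p(N) = 2 - 119*N**2/3
b(Q) = 8*Q**2
(b(-77) + p(90)) - 67*248 = (8*(-77)**2 + (2 - 119/3*90**2)) - 67*248 = (8*5929 + (2 - 119/3*8100)) - 16616 = (47432 + (2 - 321300)) - 16616 = (47432 - 321298) - 16616 = -273866 - 16616 = -290482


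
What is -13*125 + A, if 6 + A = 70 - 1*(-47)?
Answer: -1514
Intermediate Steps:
A = 111 (A = -6 + (70 - 1*(-47)) = -6 + (70 + 47) = -6 + 117 = 111)
-13*125 + A = -13*125 + 111 = -1625 + 111 = -1514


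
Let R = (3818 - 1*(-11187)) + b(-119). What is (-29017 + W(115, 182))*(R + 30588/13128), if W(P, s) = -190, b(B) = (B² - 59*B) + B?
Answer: -1152535703787/1094 ≈ -1.0535e+9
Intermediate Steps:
b(B) = B² - 58*B
R = 36068 (R = (3818 - 1*(-11187)) - 119*(-58 - 119) = (3818 + 11187) - 119*(-177) = 15005 + 21063 = 36068)
(-29017 + W(115, 182))*(R + 30588/13128) = (-29017 - 190)*(36068 + 30588/13128) = -29207*(36068 + 30588*(1/13128)) = -29207*(36068 + 2549/1094) = -29207*39460941/1094 = -1152535703787/1094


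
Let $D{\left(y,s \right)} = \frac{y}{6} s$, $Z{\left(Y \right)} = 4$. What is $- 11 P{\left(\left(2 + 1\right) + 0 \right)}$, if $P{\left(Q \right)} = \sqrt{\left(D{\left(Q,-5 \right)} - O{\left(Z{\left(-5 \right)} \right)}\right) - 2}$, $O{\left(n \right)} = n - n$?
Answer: $- \frac{33 i \sqrt{2}}{2} \approx - 23.335 i$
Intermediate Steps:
$D{\left(y,s \right)} = \frac{s y}{6}$ ($D{\left(y,s \right)} = y \frac{1}{6} s = \frac{y}{6} s = \frac{s y}{6}$)
$O{\left(n \right)} = 0$
$P{\left(Q \right)} = \sqrt{-2 - \frac{5 Q}{6}}$ ($P{\left(Q \right)} = \sqrt{\left(\frac{1}{6} \left(-5\right) Q - 0\right) - 2} = \sqrt{\left(- \frac{5 Q}{6} + 0\right) - 2} = \sqrt{- \frac{5 Q}{6} - 2} = \sqrt{-2 - \frac{5 Q}{6}}$)
$- 11 P{\left(\left(2 + 1\right) + 0 \right)} = - 11 \frac{\sqrt{-72 - 30 \left(\left(2 + 1\right) + 0\right)}}{6} = - 11 \frac{\sqrt{-72 - 30 \left(3 + 0\right)}}{6} = - 11 \frac{\sqrt{-72 - 90}}{6} = - 11 \frac{\sqrt{-162}}{6} = - 11 \frac{9 i \sqrt{2}}{6} = - 11 \frac{3 i \sqrt{2}}{2} = - \frac{33 i \sqrt{2}}{2}$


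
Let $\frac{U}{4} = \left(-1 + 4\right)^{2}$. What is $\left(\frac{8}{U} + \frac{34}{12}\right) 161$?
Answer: $\frac{8855}{18} \approx 491.94$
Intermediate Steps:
$U = 36$ ($U = 4 \left(-1 + 4\right)^{2} = 4 \cdot 3^{2} = 4 \cdot 9 = 36$)
$\left(\frac{8}{U} + \frac{34}{12}\right) 161 = \left(\frac{8}{36} + \frac{34}{12}\right) 161 = \left(8 \cdot \frac{1}{36} + 34 \cdot \frac{1}{12}\right) 161 = \left(\frac{2}{9} + \frac{17}{6}\right) 161 = \frac{55}{18} \cdot 161 = \frac{8855}{18}$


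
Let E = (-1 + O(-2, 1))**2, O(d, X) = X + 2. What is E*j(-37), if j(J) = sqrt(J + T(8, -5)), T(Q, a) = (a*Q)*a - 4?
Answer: 4*sqrt(159) ≈ 50.438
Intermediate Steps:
T(Q, a) = -4 + Q*a**2 (T(Q, a) = (Q*a)*a - 4 = Q*a**2 - 4 = -4 + Q*a**2)
j(J) = sqrt(196 + J) (j(J) = sqrt(J + (-4 + 8*(-5)**2)) = sqrt(J + (-4 + 8*25)) = sqrt(J + (-4 + 200)) = sqrt(J + 196) = sqrt(196 + J))
O(d, X) = 2 + X
E = 4 (E = (-1 + (2 + 1))**2 = (-1 + 3)**2 = 2**2 = 4)
E*j(-37) = 4*sqrt(196 - 37) = 4*sqrt(159)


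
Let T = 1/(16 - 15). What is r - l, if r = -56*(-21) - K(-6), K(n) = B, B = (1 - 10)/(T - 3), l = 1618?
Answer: -893/2 ≈ -446.50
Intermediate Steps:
T = 1 (T = 1/1 = 1)
B = 9/2 (B = (1 - 10)/(1 - 3) = -9/(-2) = -9*(-½) = 9/2 ≈ 4.5000)
K(n) = 9/2
r = 2343/2 (r = -56*(-21) - 1*9/2 = 1176 - 9/2 = 2343/2 ≈ 1171.5)
r - l = 2343/2 - 1*1618 = 2343/2 - 1618 = -893/2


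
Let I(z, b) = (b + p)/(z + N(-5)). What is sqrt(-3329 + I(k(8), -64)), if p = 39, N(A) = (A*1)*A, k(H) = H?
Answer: I*sqrt(3626106)/33 ≈ 57.704*I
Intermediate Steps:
N(A) = A**2 (N(A) = A*A = A**2)
I(z, b) = (39 + b)/(25 + z) (I(z, b) = (b + 39)/(z + (-5)**2) = (39 + b)/(z + 25) = (39 + b)/(25 + z))
sqrt(-3329 + I(k(8), -64)) = sqrt(-3329 + (39 - 64)/(25 + 8)) = sqrt(-3329 - 25/33) = sqrt(-109882/33) = I*sqrt(3626106)/33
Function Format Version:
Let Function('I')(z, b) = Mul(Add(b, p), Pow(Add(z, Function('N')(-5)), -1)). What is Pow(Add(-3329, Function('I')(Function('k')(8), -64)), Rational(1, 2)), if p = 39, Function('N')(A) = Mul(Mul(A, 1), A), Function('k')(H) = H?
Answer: Mul(Rational(1, 33), I, Pow(3626106, Rational(1, 2))) ≈ Mul(57.704, I)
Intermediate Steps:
Function('N')(A) = Pow(A, 2) (Function('N')(A) = Mul(A, A) = Pow(A, 2))
Function('I')(z, b) = Mul(Pow(Add(25, z), -1), Add(39, b)) (Function('I')(z, b) = Mul(Add(b, 39), Pow(Add(z, Pow(-5, 2)), -1)) = Mul(Add(39, b), Pow(Add(z, 25), -1)) = Mul(Add(39, b), Pow(Add(25, z), -1)) = Mul(Pow(Add(25, z), -1), Add(39, b)))
Pow(Add(-3329, Function('I')(Function('k')(8), -64)), Rational(1, 2)) = Pow(Add(-3329, Mul(Pow(Add(25, 8), -1), Add(39, -64))), Rational(1, 2)) = Pow(Add(-3329, Mul(Pow(33, -1), -25)), Rational(1, 2)) = Pow(Add(-3329, Mul(Rational(1, 33), -25)), Rational(1, 2)) = Pow(Add(-3329, Rational(-25, 33)), Rational(1, 2)) = Pow(Rational(-109882, 33), Rational(1, 2)) = Mul(Rational(1, 33), I, Pow(3626106, Rational(1, 2)))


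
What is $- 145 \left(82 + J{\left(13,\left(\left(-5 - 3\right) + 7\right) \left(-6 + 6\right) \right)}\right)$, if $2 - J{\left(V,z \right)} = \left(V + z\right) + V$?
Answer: $-8410$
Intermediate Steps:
$J{\left(V,z \right)} = 2 - z - 2 V$ ($J{\left(V,z \right)} = 2 - \left(\left(V + z\right) + V\right) = 2 - \left(z + 2 V\right) = 2 - z - 2 V$)
$- 145 \left(82 + J{\left(13,\left(\left(-5 - 3\right) + 7\right) \left(-6 + 6\right) \right)}\right) = - 145 \left(82 - \left(24 + \left(\left(-5 - 3\right) + 7\right) \left(-6 + 6\right)\right)\right) = - 145 \left(82 - \left(24 + \left(-8 + 7\right) 0\right)\right) = - 145 \left(82 - \left(24 + 0\right)\right) = - 145 \left(82 - 24\right) = \left(-145\right) 58 = -8410$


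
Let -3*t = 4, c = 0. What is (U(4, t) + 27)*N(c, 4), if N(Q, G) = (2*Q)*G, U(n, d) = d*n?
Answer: 0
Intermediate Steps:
t = -4/3 (t = -⅓*4 = -4/3 ≈ -1.3333)
N(Q, G) = 2*G*Q
(U(4, t) + 27)*N(c, 4) = (-4/3*4 + 27)*(2*4*0) = (-16/3 + 27)*0 = (65/3)*0 = 0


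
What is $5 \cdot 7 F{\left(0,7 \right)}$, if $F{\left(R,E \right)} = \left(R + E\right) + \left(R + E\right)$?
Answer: $490$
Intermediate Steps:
$F{\left(R,E \right)} = 2 E + 2 R$ ($F{\left(R,E \right)} = \left(E + R\right) + \left(E + R\right) = 2 E + 2 R$)
$5 \cdot 7 F{\left(0,7 \right)} = 5 \cdot 7 \left(2 \cdot 7 + 2 \cdot 0\right) = 35 \left(14 + 0\right) = 35 \cdot 14 = 490$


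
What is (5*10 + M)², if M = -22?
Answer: 784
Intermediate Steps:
(5*10 + M)² = (5*10 - 22)² = (50 - 22)² = 28² = 784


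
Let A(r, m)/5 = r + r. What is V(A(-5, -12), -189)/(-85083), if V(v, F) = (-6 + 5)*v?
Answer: -50/85083 ≈ -0.00058766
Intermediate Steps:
A(r, m) = 10*r (A(r, m) = 5*(r + r) = 5*(2*r) = 10*r)
V(v, F) = -v
V(A(-5, -12), -189)/(-85083) = -10*(-5)/(-85083) = -1*(-50)*(-1/85083) = 50*(-1/85083) = -50/85083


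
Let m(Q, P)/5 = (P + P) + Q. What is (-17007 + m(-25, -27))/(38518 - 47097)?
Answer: 17402/8579 ≈ 2.0284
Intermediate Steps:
m(Q, P) = 5*Q + 10*P (m(Q, P) = 5*((P + P) + Q) = 5*(2*P + Q) = 5*(Q + 2*P) = 5*Q + 10*P)
(-17007 + m(-25, -27))/(38518 - 47097) = (-17007 + (5*(-25) + 10*(-27)))/(38518 - 47097) = (-17007 + (-125 - 270))/(-8579) = (-17007 - 395)*(-1/8579) = -17402*(-1/8579) = 17402/8579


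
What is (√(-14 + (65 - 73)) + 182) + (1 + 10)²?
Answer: 303 + I*√22 ≈ 303.0 + 4.6904*I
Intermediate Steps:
(√(-14 + (65 - 73)) + 182) + (1 + 10)² = (√(-14 - 8) + 182) + 11² = (√(-22) + 182) + 121 = (I*√22 + 182) + 121 = (182 + I*√22) + 121 = 303 + I*√22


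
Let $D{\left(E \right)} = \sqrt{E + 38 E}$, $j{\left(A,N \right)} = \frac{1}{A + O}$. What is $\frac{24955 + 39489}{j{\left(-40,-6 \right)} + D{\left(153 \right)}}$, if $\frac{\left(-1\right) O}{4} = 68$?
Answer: $\frac{20106528}{580851647} + \frac{18819710208 \sqrt{663}}{580851647} \approx 834.3$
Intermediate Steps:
$O = -272$ ($O = \left(-4\right) 68 = -272$)
$j{\left(A,N \right)} = \frac{1}{-272 + A}$ ($j{\left(A,N \right)} = \frac{1}{A - 272} = \frac{1}{-272 + A}$)
$D{\left(E \right)} = \sqrt{39} \sqrt{E}$ ($D{\left(E \right)} = \sqrt{39 E} = \sqrt{39} \sqrt{E}$)
$\frac{24955 + 39489}{j{\left(-40,-6 \right)} + D{\left(153 \right)}} = \frac{24955 + 39489}{\frac{1}{-272 - 40} + \sqrt{39} \sqrt{153}} = \frac{64444}{\frac{1}{-312} + \sqrt{39} \cdot 3 \sqrt{17}} = \frac{64444}{- \frac{1}{312} + 3 \sqrt{663}}$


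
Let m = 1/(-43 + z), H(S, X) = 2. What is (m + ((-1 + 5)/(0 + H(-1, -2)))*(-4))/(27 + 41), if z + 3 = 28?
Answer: -145/1224 ≈ -0.11846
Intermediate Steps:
z = 25 (z = -3 + 28 = 25)
m = -1/18 (m = 1/(-43 + 25) = 1/(-18) = -1/18 ≈ -0.055556)
(m + ((-1 + 5)/(0 + H(-1, -2)))*(-4))/(27 + 41) = (-1/18 + ((-1 + 5)/(0 + 2))*(-4))/(27 + 41) = (-1/18 + (4/2)*(-4))/68 = (-1/18 + (4*(½))*(-4))*(1/68) = (-1/18 + 2*(-4))*(1/68) = (-1/18 - 8)*(1/68) = -145/18*1/68 = -145/1224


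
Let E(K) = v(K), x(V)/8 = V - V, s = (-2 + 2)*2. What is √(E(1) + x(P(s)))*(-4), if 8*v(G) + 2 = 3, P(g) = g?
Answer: -√2 ≈ -1.4142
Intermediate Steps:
s = 0 (s = 0*2 = 0)
v(G) = ⅛ (v(G) = -¼ + (⅛)*3 = -¼ + 3/8 = ⅛)
x(V) = 0 (x(V) = 8*(V - V) = 8*0 = 0)
E(K) = ⅛
√(E(1) + x(P(s)))*(-4) = √(⅛ + 0)*(-4) = √(⅛)*(-4) = (√2/4)*(-4) = -√2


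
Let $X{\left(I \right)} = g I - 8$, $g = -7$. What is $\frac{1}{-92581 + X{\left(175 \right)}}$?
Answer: $- \frac{1}{93814} \approx -1.0659 \cdot 10^{-5}$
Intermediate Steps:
$X{\left(I \right)} = -8 - 7 I$ ($X{\left(I \right)} = - 7 I - 8 = -8 - 7 I$)
$\frac{1}{-92581 + X{\left(175 \right)}} = \frac{1}{-92581 - 1233} = \frac{1}{-93814} = - \frac{1}{93814}$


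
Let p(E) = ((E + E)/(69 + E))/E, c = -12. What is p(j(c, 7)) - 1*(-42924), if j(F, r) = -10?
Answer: 2532518/59 ≈ 42924.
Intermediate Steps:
p(E) = 2/(69 + E) (p(E) = ((2*E)/(69 + E))/E = (2*E/(69 + E))/E = 2/(69 + E))
p(j(c, 7)) - 1*(-42924) = 2/(69 - 10) - 1*(-42924) = 2/59 + 42924 = 2532518/59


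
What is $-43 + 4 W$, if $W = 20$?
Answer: $37$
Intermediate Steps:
$-43 + 4 W = -43 + 4 \cdot 20 = -43 + 80 = 37$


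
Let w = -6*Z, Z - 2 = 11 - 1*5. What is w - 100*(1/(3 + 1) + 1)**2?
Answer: -817/4 ≈ -204.25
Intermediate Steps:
Z = 8 (Z = 2 + (11 - 1*5) = 2 + (11 - 5) = 2 + 6 = 8)
w = -48 (w = -6*8 = -48)
w - 100*(1/(3 + 1) + 1)**2 = -48 - 100*(1/(3 + 1) + 1)**2 = -48 - 100*(1/4 + 1)**2 = -48 - 100*(5/4)**2 = -48 - 100*25/16 = -48 - 625/4 = -817/4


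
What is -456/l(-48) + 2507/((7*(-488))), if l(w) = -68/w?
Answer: -18734971/58072 ≈ -322.62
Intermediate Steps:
-456/l(-48) + 2507/((7*(-488))) = -456/((-68/(-48))) + 2507/((7*(-488))) = -456/((-68*(-1/48))) + 2507/(-3416) = -456/17/12 + 2507*(-1/3416) = -456*12/17 - 2507/3416 = -5472/17 - 2507/3416 = -18734971/58072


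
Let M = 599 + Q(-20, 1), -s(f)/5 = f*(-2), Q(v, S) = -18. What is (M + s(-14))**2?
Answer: 194481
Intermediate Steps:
s(f) = 10*f (s(f) = -5*f*(-2) = -(-10)*f = 10*f)
M = 581 (M = 599 - 18 = 581)
(M + s(-14))**2 = (581 + 10*(-14))**2 = (581 - 140)**2 = 441**2 = 194481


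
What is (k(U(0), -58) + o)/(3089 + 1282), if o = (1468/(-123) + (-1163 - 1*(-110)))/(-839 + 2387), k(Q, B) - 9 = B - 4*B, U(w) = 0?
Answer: 34712945/832255884 ≈ 0.041709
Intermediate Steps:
k(Q, B) = 9 - 3*B (k(Q, B) = 9 + (B - 4*B) = 9 - 3*B)
o = -130987/190404 (o = (1468*(-1/123) + (-1163 + 110))/1548 = (-1468/123 - 1053)*(1/1548) = -130987/123*1/1548 = -130987/190404 ≈ -0.68794)
(k(U(0), -58) + o)/(3089 + 1282) = ((9 - 3*(-58)) - 130987/190404)/(3089 + 1282) = ((9 + 174) - 130987/190404)/4371 = (183 - 130987/190404)*(1/4371) = (34712945/190404)*(1/4371) = 34712945/832255884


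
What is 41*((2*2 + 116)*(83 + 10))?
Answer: 457560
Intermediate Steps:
41*((2*2 + 116)*(83 + 10)) = 41*((4 + 116)*93) = 41*(120*93) = 41*11160 = 457560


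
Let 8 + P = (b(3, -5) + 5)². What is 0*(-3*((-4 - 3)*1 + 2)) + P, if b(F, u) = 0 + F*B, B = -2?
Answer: -7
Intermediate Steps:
b(F, u) = -2*F (b(F, u) = 0 + F*(-2) = 0 - 2*F = -2*F)
P = -7 (P = -8 + (-2*3 + 5)² = -8 + (-6 + 5)² = -8 + (-1)² = -8 + 1 = -7)
0*(-3*((-4 - 3)*1 + 2)) + P = 0*(-3*((-4 - 3)*1 + 2)) - 7 = 0*(-3*(-7*1 + 2)) - 7 = 0*(-3*(-7 + 2)) - 7 = 0*(-3*(-5)) - 7 = 0*15 - 7 = 0 - 7 = -7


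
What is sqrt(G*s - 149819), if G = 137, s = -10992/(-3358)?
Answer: I*sqrt(421081697171)/1679 ≈ 386.48*I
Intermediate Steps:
s = 5496/1679 (s = -10992*(-1/3358) = 5496/1679 ≈ 3.2734)
sqrt(G*s - 149819) = sqrt(137*(5496/1679) - 149819) = sqrt(752952/1679 - 149819) = sqrt(-250793149/1679) = I*sqrt(421081697171)/1679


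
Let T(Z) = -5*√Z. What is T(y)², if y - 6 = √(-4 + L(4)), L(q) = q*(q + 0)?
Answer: 150 + 50*√3 ≈ 236.60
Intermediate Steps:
L(q) = q² (L(q) = q*q = q²)
y = 6 + 2*√3 (y = 6 + √(-4 + 4²) = 6 + √(-4 + 16) = 6 + √12 = 6 + 2*√3 ≈ 9.4641)
T(y)² = (-5*√(6 + 2*√3))² = 150 + 50*√3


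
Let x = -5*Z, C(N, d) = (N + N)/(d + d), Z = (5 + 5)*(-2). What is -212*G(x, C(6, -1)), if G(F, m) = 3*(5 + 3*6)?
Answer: -14628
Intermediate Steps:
Z = -20 (Z = 10*(-2) = -20)
C(N, d) = N/d (C(N, d) = (2*N)/((2*d)) = (2*N)*(1/(2*d)) = N/d)
x = 100 (x = -5*(-20) = 100)
G(F, m) = 69 (G(F, m) = 3*(5 + 18) = 3*23 = 69)
-212*G(x, C(6, -1)) = -212*69 = -14628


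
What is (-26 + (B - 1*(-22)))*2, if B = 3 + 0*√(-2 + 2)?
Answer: -2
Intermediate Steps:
B = 3 (B = 3 + 0*√0 = 3 + 0*0 = 3 + 0 = 3)
(-26 + (B - 1*(-22)))*2 = (-26 + (3 - 1*(-22)))*2 = (-26 + (3 + 22))*2 = (-26 + 25)*2 = -1*2 = -2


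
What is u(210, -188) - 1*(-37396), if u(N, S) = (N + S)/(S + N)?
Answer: 37397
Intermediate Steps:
u(N, S) = 1 (u(N, S) = (N + S)/(N + S) = 1)
u(210, -188) - 1*(-37396) = 1 - 1*(-37396) = 1 + 37396 = 37397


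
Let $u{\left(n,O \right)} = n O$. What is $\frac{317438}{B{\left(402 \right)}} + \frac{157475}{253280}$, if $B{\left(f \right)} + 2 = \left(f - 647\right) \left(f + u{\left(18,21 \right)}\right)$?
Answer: $- \frac{107035977}{102983648} \approx -1.0393$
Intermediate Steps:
$u{\left(n,O \right)} = O n$
$B{\left(f \right)} = -2 + \left(-647 + f\right) \left(378 + f\right)$ ($B{\left(f \right)} = -2 + \left(f - 647\right) \left(f + 21 \cdot 18\right) = -2 + \left(-647 + f\right) \left(f + 378\right) = -2 + \left(-647 + f\right) \left(378 + f\right)$)
$\frac{317438}{B{\left(402 \right)}} + \frac{157475}{253280} = \frac{317438}{-244568 + 402^{2} - 108138} + \frac{157475}{253280} = \frac{317438}{-244568 + 161604 - 108138} + 157475 \cdot \frac{1}{253280} = \frac{317438}{-191102} + \frac{31495}{50656} = 317438 \left(- \frac{1}{191102}\right) + \frac{31495}{50656} = - \frac{3377}{2033} + \frac{31495}{50656} = - \frac{107035977}{102983648}$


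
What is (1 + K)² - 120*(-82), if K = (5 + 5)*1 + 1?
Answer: 9984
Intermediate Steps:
K = 11 (K = 10*1 + 1 = 10 + 1 = 11)
(1 + K)² - 120*(-82) = (1 + 11)² - 120*(-82) = 12² + 9840 = 144 + 9840 = 9984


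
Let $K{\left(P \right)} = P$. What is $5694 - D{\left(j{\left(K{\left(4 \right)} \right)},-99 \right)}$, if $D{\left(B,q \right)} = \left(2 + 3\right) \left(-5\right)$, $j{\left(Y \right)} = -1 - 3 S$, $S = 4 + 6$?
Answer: $5719$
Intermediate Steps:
$S = 10$
$j{\left(Y \right)} = -31$ ($j{\left(Y \right)} = -1 - 30 = -31$)
$D{\left(B,q \right)} = -25$ ($D{\left(B,q \right)} = 5 \left(-5\right) = -25$)
$5694 - D{\left(j{\left(K{\left(4 \right)} \right)},-99 \right)} = 5694 - -25 = 5694 + 25 = 5719$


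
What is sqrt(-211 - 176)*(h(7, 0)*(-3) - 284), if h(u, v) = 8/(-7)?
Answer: -5892*I*sqrt(43)/7 ≈ -5519.5*I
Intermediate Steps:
h(u, v) = -8/7 (h(u, v) = 8*(-1/7) = -8/7)
sqrt(-211 - 176)*(h(7, 0)*(-3) - 284) = sqrt(-211 - 176)*(-8/7*(-3) - 284) = sqrt(-387)*(24/7 - 284) = (3*I*sqrt(43))*(-1964/7) = -5892*I*sqrt(43)/7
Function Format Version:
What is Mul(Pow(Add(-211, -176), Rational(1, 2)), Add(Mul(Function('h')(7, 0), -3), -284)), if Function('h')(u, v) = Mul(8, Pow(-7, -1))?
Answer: Mul(Rational(-5892, 7), I, Pow(43, Rational(1, 2))) ≈ Mul(-5519.5, I)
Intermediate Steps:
Function('h')(u, v) = Rational(-8, 7) (Function('h')(u, v) = Mul(8, Rational(-1, 7)) = Rational(-8, 7))
Mul(Pow(Add(-211, -176), Rational(1, 2)), Add(Mul(Function('h')(7, 0), -3), -284)) = Mul(Pow(Add(-211, -176), Rational(1, 2)), Add(Mul(Rational(-8, 7), -3), -284)) = Mul(Pow(-387, Rational(1, 2)), Add(Rational(24, 7), -284)) = Mul(Mul(3, I, Pow(43, Rational(1, 2))), Rational(-1964, 7)) = Mul(Rational(-5892, 7), I, Pow(43, Rational(1, 2)))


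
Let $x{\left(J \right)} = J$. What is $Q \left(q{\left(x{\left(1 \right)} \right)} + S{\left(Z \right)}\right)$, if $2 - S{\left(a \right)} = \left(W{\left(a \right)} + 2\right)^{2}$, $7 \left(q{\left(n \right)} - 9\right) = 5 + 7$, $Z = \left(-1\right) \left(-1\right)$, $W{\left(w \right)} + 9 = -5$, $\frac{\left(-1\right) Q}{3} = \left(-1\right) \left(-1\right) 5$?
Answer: $\frac{13785}{7} \approx 1969.3$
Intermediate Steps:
$Q = -15$ ($Q = - 3 \left(-1\right) \left(-1\right) 5 = - 3 \cdot 1 \cdot 5 = \left(-3\right) 5 = -15$)
$W{\left(w \right)} = -14$ ($W{\left(w \right)} = -9 - 5 = -14$)
$Z = 1$
$q{\left(n \right)} = \frac{75}{7}$ ($q{\left(n \right)} = 9 + \frac{5 + 7}{7} = 9 + \frac{1}{7} \cdot 12 = 9 + \frac{12}{7} = \frac{75}{7}$)
$S{\left(a \right)} = -142$ ($S{\left(a \right)} = 2 - \left(-14 + 2\right)^{2} = 2 - \left(-12\right)^{2} = 2 - 144 = -142$)
$Q \left(q{\left(x{\left(1 \right)} \right)} + S{\left(Z \right)}\right) = - 15 \left(\frac{75}{7} - 142\right) = \left(-15\right) \left(- \frac{919}{7}\right) = \frac{13785}{7}$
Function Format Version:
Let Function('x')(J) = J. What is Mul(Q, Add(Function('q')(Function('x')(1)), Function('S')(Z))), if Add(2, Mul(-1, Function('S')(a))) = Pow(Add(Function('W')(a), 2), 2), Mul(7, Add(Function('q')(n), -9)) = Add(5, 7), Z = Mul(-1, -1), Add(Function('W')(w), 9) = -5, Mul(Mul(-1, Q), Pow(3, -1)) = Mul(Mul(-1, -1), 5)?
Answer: Rational(13785, 7) ≈ 1969.3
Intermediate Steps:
Q = -15 (Q = Mul(-3, Mul(Mul(-1, -1), 5)) = Mul(-3, Mul(1, 5)) = Mul(-3, 5) = -15)
Function('W')(w) = -14 (Function('W')(w) = Add(-9, -5) = -14)
Z = 1
Function('q')(n) = Rational(75, 7) (Function('q')(n) = Add(9, Mul(Rational(1, 7), Add(5, 7))) = Add(9, Mul(Rational(1, 7), 12)) = Add(9, Rational(12, 7)) = Rational(75, 7))
Function('S')(a) = -142 (Function('S')(a) = Add(2, Mul(-1, Pow(Add(-14, 2), 2))) = Add(2, Mul(-1, Pow(-12, 2))) = Add(2, Mul(-1, 144)) = Add(2, -144) = -142)
Mul(Q, Add(Function('q')(Function('x')(1)), Function('S')(Z))) = Mul(-15, Add(Rational(75, 7), -142)) = Mul(-15, Rational(-919, 7)) = Rational(13785, 7)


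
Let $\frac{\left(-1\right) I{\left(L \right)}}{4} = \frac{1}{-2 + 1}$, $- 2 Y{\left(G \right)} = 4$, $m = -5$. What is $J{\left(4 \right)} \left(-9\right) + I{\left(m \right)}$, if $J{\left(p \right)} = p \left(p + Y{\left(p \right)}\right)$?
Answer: $-68$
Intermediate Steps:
$Y{\left(G \right)} = -2$ ($Y{\left(G \right)} = \left(- \frac{1}{2}\right) 4 = -2$)
$I{\left(L \right)} = 4$ ($I{\left(L \right)} = - \frac{4}{-2 + 1} = - \frac{4}{-1} = \left(-4\right) \left(-1\right) = 4$)
$J{\left(p \right)} = p \left(-2 + p\right)$ ($J{\left(p \right)} = p \left(p - 2\right) = p \left(-2 + p\right)$)
$J{\left(4 \right)} \left(-9\right) + I{\left(m \right)} = 4 \left(-2 + 4\right) \left(-9\right) + 4 = 4 \cdot 2 \left(-9\right) + 4 = 8 \left(-9\right) + 4 = -72 + 4 = -68$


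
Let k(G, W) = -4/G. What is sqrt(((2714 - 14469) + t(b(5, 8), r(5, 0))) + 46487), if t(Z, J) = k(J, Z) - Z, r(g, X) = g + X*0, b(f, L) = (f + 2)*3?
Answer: sqrt(867755)/5 ≈ 186.31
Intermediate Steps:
b(f, L) = 6 + 3*f (b(f, L) = (2 + f)*3 = 6 + 3*f)
r(g, X) = g (r(g, X) = g + 0 = g)
t(Z, J) = -Z - 4/J (t(Z, J) = -4/J - Z = -Z - 4/J)
sqrt(((2714 - 14469) + t(b(5, 8), r(5, 0))) + 46487) = sqrt(((2714 - 14469) + (-(6 + 3*5) - 4/5)) + 46487) = sqrt((-11755 + (-(6 + 15) - 4*1/5)) + 46487) = sqrt((-11755 + (-1*21 - 4/5)) + 46487) = sqrt((-11755 + (-21 - 4/5)) + 46487) = sqrt((-11755 - 109/5) + 46487) = sqrt(-58884/5 + 46487) = sqrt(173551/5) = sqrt(867755)/5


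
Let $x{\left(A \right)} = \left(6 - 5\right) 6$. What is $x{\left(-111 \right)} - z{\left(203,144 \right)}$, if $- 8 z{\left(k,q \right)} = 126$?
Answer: $\frac{87}{4} \approx 21.75$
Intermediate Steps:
$x{\left(A \right)} = 6$ ($x{\left(A \right)} = 1 \cdot 6 = 6$)
$z{\left(k,q \right)} = - \frac{63}{4}$ ($z{\left(k,q \right)} = \left(- \frac{1}{8}\right) 126 = - \frac{63}{4}$)
$x{\left(-111 \right)} - z{\left(203,144 \right)} = 6 - - \frac{63}{4} = 6 + \frac{63}{4} = \frac{87}{4}$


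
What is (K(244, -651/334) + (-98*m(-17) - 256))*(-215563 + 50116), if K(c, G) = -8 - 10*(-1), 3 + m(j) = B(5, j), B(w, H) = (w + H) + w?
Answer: -120114522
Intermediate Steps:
B(w, H) = H + 2*w (B(w, H) = (H + w) + w = H + 2*w)
m(j) = 7 + j (m(j) = -3 + (j + 2*5) = -3 + (j + 10) = -3 + (10 + j) = 7 + j)
K(c, G) = 2 (K(c, G) = -8 + 10 = 2)
(K(244, -651/334) + (-98*m(-17) - 256))*(-215563 + 50116) = (2 + (-98*(7 - 17) - 256))*(-215563 + 50116) = (2 + (-98*(-10) - 256))*(-165447) = (2 + (980 - 256))*(-165447) = (2 + 724)*(-165447) = 726*(-165447) = -120114522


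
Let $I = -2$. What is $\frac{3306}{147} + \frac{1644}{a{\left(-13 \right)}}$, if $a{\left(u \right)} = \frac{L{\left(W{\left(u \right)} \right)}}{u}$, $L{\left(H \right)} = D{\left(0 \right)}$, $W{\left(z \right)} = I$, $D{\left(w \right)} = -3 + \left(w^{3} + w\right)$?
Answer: $\frac{350178}{49} \approx 7146.5$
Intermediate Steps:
$D{\left(w \right)} = -3 + w + w^{3}$ ($D{\left(w \right)} = -3 + \left(w + w^{3}\right) = -3 + w + w^{3}$)
$W{\left(z \right)} = -2$
$L{\left(H \right)} = -3$ ($L{\left(H \right)} = -3 + 0 + 0^{3} = -3 + 0 + 0 = -3$)
$a{\left(u \right)} = - \frac{3}{u}$
$\frac{3306}{147} + \frac{1644}{a{\left(-13 \right)}} = \frac{3306}{147} + \frac{1644}{\left(-3\right) \frac{1}{-13}} = 3306 \cdot \frac{1}{147} + \frac{1644}{\left(-3\right) \left(- \frac{1}{13}\right)} = \frac{1102}{49} + \frac{1644}{\frac{3}{13}} = \frac{1102}{49} + 1644 \cdot \frac{13}{3} = \frac{1102}{49} + 7124 = \frac{350178}{49}$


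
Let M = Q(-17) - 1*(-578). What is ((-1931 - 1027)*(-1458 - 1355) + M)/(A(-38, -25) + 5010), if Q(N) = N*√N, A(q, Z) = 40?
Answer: 4160716/2525 - 17*I*√17/5050 ≈ 1647.8 - 0.01388*I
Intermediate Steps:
Q(N) = N^(3/2)
M = 578 - 17*I*√17 (M = (-17)^(3/2) - 1*(-578) = -17*I*√17 + 578 = 578 - 17*I*√17 ≈ 578.0 - 70.093*I)
((-1931 - 1027)*(-1458 - 1355) + M)/(A(-38, -25) + 5010) = ((-1931 - 1027)*(-1458 - 1355) + (578 - 17*I*√17))/(40 + 5010) = (-2958*(-2813) + (578 - 17*I*√17))/5050 = (8320854 + (578 - 17*I*√17))*(1/5050) = (8321432 - 17*I*√17)*(1/5050) = 4160716/2525 - 17*I*√17/5050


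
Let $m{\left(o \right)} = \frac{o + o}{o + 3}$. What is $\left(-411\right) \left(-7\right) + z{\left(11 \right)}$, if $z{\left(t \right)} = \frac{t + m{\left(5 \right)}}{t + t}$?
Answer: $\frac{253225}{88} \approx 2877.6$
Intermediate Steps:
$m{\left(o \right)} = \frac{2 o}{3 + o}$
$z{\left(t \right)} = \frac{\frac{5}{4} + t}{2 t}$ ($z{\left(t \right)} = \frac{t + 2 \cdot 5 \frac{1}{3 + 5}}{t + t} = \frac{t + 2 \cdot 5 \cdot \frac{1}{8}}{2 t} = \left(t + 2 \cdot 5 \cdot \frac{1}{8}\right) \frac{1}{2 t} = \left(t + \frac{5}{4}\right) \frac{1}{2 t} = \left(\frac{5}{4} + t\right) \frac{1}{2 t} = \frac{\frac{5}{4} + t}{2 t}$)
$\left(-411\right) \left(-7\right) + z{\left(11 \right)} = \left(-411\right) \left(-7\right) + \frac{5 + 4 \cdot 11}{8 \cdot 11} = 2877 + \frac{1}{8} \cdot \frac{1}{11} \left(5 + 44\right) = 2877 + \frac{1}{8} \cdot \frac{1}{11} \cdot 49 = 2877 + \frac{49}{88} = \frac{253225}{88}$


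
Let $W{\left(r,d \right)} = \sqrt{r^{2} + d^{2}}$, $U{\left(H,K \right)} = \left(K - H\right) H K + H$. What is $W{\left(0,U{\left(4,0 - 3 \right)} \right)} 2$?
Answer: $176$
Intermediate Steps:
$U{\left(H,K \right)} = H + H K \left(K - H\right)$ ($U{\left(H,K \right)} = H \left(K - H\right) K + H = H K \left(K - H\right) + H = H + H K \left(K - H\right)$)
$W{\left(r,d \right)} = \sqrt{d^{2} + r^{2}}$
$W{\left(0,U{\left(4,0 - 3 \right)} \right)} 2 = \sqrt{\left(4 \left(1 + \left(0 - 3\right)^{2} - 4 \left(0 - 3\right)\right)\right)^{2} + 0^{2}} \cdot 2 = \sqrt{\left(4 \left(1 + \left(-3\right)^{2} - 4 \left(-3\right)\right)\right)^{2} + 0} \cdot 2 = \sqrt{\left(4 \left(1 + 9 + 12\right)\right)^{2} + 0} \cdot 2 = \sqrt{\left(4 \cdot 22\right)^{2} + 0} \cdot 2 = \sqrt{88^{2} + 0} \cdot 2 = \sqrt{7744 + 0} \cdot 2 = \sqrt{7744} \cdot 2 = 88 \cdot 2 = 176$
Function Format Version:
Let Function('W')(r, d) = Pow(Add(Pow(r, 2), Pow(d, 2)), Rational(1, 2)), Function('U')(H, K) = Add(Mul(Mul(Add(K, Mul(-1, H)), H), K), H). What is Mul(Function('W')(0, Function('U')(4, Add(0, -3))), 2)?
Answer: 176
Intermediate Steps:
Function('U')(H, K) = Add(H, Mul(H, K, Add(K, Mul(-1, H)))) (Function('U')(H, K) = Add(Mul(Mul(H, Add(K, Mul(-1, H))), K), H) = Add(Mul(H, K, Add(K, Mul(-1, H))), H) = Add(H, Mul(H, K, Add(K, Mul(-1, H)))))
Function('W')(r, d) = Pow(Add(Pow(d, 2), Pow(r, 2)), Rational(1, 2))
Mul(Function('W')(0, Function('U')(4, Add(0, -3))), 2) = Mul(Pow(Add(Pow(Mul(4, Add(1, Pow(Add(0, -3), 2), Mul(-1, 4, Add(0, -3)))), 2), Pow(0, 2)), Rational(1, 2)), 2) = Mul(Pow(Add(Pow(Mul(4, Add(1, Pow(-3, 2), Mul(-1, 4, -3))), 2), 0), Rational(1, 2)), 2) = Mul(Pow(Add(Pow(Mul(4, Add(1, 9, 12)), 2), 0), Rational(1, 2)), 2) = Mul(Pow(Add(Pow(Mul(4, 22), 2), 0), Rational(1, 2)), 2) = Mul(Pow(Add(Pow(88, 2), 0), Rational(1, 2)), 2) = Mul(Pow(Add(7744, 0), Rational(1, 2)), 2) = Mul(Pow(7744, Rational(1, 2)), 2) = Mul(88, 2) = 176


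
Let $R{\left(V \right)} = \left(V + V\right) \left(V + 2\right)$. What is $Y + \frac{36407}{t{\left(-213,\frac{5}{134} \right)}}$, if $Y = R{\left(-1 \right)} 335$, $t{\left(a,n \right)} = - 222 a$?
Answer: $- \frac{31645213}{47286} \approx -669.23$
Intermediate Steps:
$R{\left(V \right)} = 2 V \left(2 + V\right)$
$Y = -670$ ($Y = 2 \left(-1\right) \left(2 - 1\right) 335 = 2 \left(-1\right) 1 \cdot 335 = \left(-2\right) 335 = -670$)
$Y + \frac{36407}{t{\left(-213,\frac{5}{134} \right)}} = -670 + \frac{36407}{\left(-222\right) \left(-213\right)} = -670 + \frac{36407}{47286} = - \frac{31645213}{47286}$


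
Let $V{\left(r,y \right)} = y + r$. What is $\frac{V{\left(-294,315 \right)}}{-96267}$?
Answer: $- \frac{7}{32089} \approx -0.00021814$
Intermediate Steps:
$V{\left(r,y \right)} = r + y$
$\frac{V{\left(-294,315 \right)}}{-96267} = \frac{-294 + 315}{-96267} = 21 \left(- \frac{1}{96267}\right) = - \frac{7}{32089}$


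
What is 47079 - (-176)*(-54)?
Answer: 37575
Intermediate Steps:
47079 - (-176)*(-54) = 47079 - 1*9504 = 47079 - 9504 = 37575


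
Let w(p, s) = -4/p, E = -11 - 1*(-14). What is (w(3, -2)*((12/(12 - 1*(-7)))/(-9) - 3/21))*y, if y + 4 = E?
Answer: -340/1197 ≈ -0.28404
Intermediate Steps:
E = 3 (E = -11 + 14 = 3)
y = -1 (y = -4 + 3 = -1)
(w(3, -2)*((12/(12 - 1*(-7)))/(-9) - 3/21))*y = ((-4/3)*((12/(12 - 1*(-7)))/(-9) - 3/21))*(-1) = ((-4*⅓)*((12/(12 + 7))*(-⅑) - 3*1/21))*(-1) = -4*((12/19)*(-⅑) - ⅐)/3*(-1) = -4*(-4/57 - ⅐)/3*(-1) = -4/3*(-85/399)*(-1) = (340/1197)*(-1) = -340/1197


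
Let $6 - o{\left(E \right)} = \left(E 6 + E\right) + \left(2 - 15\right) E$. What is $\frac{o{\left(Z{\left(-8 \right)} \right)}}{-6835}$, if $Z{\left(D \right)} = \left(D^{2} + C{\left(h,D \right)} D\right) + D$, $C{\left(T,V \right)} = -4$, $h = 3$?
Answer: $- \frac{534}{6835} \approx -0.078127$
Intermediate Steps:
$Z{\left(D \right)} = D^{2} - 3 D$ ($Z{\left(D \right)} = \left(D^{2} - 4 D\right) + D = D^{2} - 3 D$)
$o{\left(E \right)} = 6 + 6 E$ ($o{\left(E \right)} = 6 - \left(\left(E 6 + E\right) + \left(2 - 15\right) E\right) = 6 - \left(\left(6 E + E\right) + \left(2 - 15\right) E\right) = 6 - \left(7 E - 13 E\right) = 6 - - 6 E = 6 + 6 E$)
$\frac{o{\left(Z{\left(-8 \right)} \right)}}{-6835} = \frac{6 + 6 \left(- 8 \left(-3 - 8\right)\right)}{-6835} = \left(6 + 6 \left(\left(-8\right) \left(-11\right)\right)\right) \left(- \frac{1}{6835}\right) = \left(6 + 6 \cdot 88\right) \left(- \frac{1}{6835}\right) = \left(6 + 528\right) \left(- \frac{1}{6835}\right) = 534 \left(- \frac{1}{6835}\right) = - \frac{534}{6835}$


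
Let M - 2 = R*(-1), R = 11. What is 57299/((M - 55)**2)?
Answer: 57299/4096 ≈ 13.989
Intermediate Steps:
M = -9 (M = 2 + 11*(-1) = 2 - 11 = -9)
57299/((M - 55)**2) = 57299/((-9 - 55)**2) = 57299/((-64)**2) = 57299/4096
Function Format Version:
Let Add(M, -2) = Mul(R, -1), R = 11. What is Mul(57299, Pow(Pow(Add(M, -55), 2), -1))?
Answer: Rational(57299, 4096) ≈ 13.989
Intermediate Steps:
M = -9 (M = Add(2, Mul(11, -1)) = Add(2, -11) = -9)
Mul(57299, Pow(Pow(Add(M, -55), 2), -1)) = Mul(57299, Pow(Pow(Add(-9, -55), 2), -1)) = Mul(57299, Pow(Pow(-64, 2), -1)) = Mul(57299, Pow(4096, -1)) = Mul(57299, Rational(1, 4096)) = Rational(57299, 4096)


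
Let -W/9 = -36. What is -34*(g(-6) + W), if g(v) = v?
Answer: -10812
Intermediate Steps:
W = 324 (W = -9*(-36) = 324)
-34*(g(-6) + W) = -34*(-6 + 324) = -34*318 = -10812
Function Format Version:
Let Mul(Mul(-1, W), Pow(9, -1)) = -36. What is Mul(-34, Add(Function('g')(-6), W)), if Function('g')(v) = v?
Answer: -10812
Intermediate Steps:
W = 324 (W = Mul(-9, -36) = 324)
Mul(-34, Add(Function('g')(-6), W)) = Mul(-34, Add(-6, 324)) = Mul(-34, 318) = -10812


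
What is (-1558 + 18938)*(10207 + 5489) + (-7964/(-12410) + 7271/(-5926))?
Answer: 10030952969159177/36770830 ≈ 2.7280e+8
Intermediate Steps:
(-1558 + 18938)*(10207 + 5489) + (-7964/(-12410) + 7271/(-5926)) = 17380*15696 + (-7964*(-1/12410) + 7271*(-1/5926)) = 272796480 + (3982/6205 - 7271/5926) = 272796480 - 21519223/36770830 = 10030952969159177/36770830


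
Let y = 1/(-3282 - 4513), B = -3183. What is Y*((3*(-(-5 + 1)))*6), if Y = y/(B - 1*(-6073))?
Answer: -36/11263775 ≈ -3.1961e-6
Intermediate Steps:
y = -1/7795 (y = 1/(-7795) = -1/7795 ≈ -0.00012829)
Y = -1/22527550 (Y = -1/(7795*(-3183 - 1*(-6073))) = -1/(7795*(-3183 + 6073)) = -1/7795/2890 = -1/7795*1/2890 = -1/22527550 ≈ -4.4390e-8)
Y*((3*(-(-5 + 1)))*6) = -3*(-(-5 + 1))*6/22527550 = -3*(-1*(-4))*6/22527550 = -3*4*6/22527550 = -6*6/11263775 = -1/22527550*72 = -36/11263775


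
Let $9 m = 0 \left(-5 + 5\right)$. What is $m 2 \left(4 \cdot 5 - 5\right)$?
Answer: $0$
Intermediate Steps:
$m = 0$ ($m = \frac{0 \left(-5 + 5\right)}{9} = \frac{0 \cdot 0}{9} = \frac{1}{9} \cdot 0 = 0$)
$m 2 \left(4 \cdot 5 - 5\right) = 0 \cdot 2 \left(4 \cdot 5 - 5\right) = 0 \left(20 - 5\right) = 0 \cdot 15 = 0$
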